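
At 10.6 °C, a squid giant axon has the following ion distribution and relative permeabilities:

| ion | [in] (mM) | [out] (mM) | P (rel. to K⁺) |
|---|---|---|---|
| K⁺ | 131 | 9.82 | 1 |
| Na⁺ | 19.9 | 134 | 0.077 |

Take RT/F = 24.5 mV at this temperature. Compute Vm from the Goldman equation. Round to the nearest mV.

Vm = 24.5 · ln[(Σ P·[cation]ₒ + Σ P·[anion]ᵢ) / (Σ P·[cation]ᵢ + Σ P·[anion]ₒ)]
Numerator = 1×9.82 + 0.077×134 = 20.14
Denominator = 1×131 + 0.077×19.9 = 132.5
Vm = 24.5 · ln(0.15195) = 24.5 × (-1.8842) = -46.16 mV

-46 mV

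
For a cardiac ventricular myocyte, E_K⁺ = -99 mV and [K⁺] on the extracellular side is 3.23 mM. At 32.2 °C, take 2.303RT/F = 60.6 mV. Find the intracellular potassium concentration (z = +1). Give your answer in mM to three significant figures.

Nernst: E = (60.6/1) · log₁₀([out]/[in]), so log₁₀([out]/[in]) = -99.0 × 1 / 60.6 = -1.6337.
[out]/[in] = 10^(-1.6337) = 0.02325.
[in] = 3.23 / 0.02325 = 139 mM.

139 mM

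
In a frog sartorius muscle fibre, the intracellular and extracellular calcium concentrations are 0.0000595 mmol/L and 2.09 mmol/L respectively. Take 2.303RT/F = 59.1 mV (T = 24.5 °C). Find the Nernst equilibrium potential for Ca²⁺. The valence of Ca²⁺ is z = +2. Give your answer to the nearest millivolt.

E = (59.1/z) · log₁₀([Ca²⁺]_out/[Ca²⁺]_in) with z = +2.
= (59.1/2) · log₁₀(2.09/0.0000595) = 29.55 · log₁₀(3.513e+04)
= 29.55 · (4.5456) = 134.32 mV

134 mV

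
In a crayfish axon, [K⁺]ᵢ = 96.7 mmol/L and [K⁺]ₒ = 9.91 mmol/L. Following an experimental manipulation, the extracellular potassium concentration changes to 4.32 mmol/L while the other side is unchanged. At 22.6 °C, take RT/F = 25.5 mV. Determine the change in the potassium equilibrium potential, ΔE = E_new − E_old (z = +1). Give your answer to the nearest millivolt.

-21 mV

E_old = (25.5/1)·ln(9.91/96.7) = -58.09 mV
E_new = (25.5/1)·ln(4.32/96.7) = -79.26 mV
ΔE = -79.26 − (-58.09) = -21.17 mV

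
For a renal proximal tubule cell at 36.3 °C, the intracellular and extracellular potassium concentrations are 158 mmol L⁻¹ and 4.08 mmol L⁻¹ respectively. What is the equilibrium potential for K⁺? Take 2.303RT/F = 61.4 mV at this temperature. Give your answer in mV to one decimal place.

-97.5 mV

E = (61.4/z) · log₁₀([K⁺]_out/[K⁺]_in) with z = +1.
= (61.4/1) · log₁₀(4.08/158) = 61.40 · log₁₀(0.02582)
= 61.40 · (-1.5880) = -97.50 mV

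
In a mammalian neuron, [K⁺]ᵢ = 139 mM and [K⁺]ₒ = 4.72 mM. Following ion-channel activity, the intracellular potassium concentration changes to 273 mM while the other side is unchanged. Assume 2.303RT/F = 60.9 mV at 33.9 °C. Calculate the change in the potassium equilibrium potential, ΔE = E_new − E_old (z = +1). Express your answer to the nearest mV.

E_old = (60.9/1)·log₁₀(4.72/139) = -89.47 mV
E_new = (60.9/1)·log₁₀(4.72/273) = -107.32 mV
ΔE = -107.32 − (-89.47) = -17.85 mV

-18 mV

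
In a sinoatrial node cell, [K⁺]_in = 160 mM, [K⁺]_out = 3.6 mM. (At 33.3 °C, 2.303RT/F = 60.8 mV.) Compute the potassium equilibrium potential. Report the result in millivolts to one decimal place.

-100.2 mV

E = (60.8/z) · log₁₀([K⁺]_out/[K⁺]_in) with z = +1.
= (60.8/1) · log₁₀(3.6/160) = 60.80 · log₁₀(0.0225)
= 60.80 · (-1.6478) = -100.19 mV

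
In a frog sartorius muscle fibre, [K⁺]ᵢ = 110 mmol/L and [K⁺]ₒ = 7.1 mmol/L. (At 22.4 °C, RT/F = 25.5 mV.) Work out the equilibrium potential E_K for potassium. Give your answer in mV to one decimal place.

-69.9 mV

E = (25.5/z) · ln([K⁺]_out/[K⁺]_in) with z = +1.
= (25.5/1) · ln(7.1/110) = 25.50 · ln(0.06455)
= 25.50 · (-2.7404) = -69.88 mV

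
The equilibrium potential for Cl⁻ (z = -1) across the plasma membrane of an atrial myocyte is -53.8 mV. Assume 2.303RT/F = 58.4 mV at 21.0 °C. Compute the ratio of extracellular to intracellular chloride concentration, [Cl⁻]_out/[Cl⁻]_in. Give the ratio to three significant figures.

8.34

log₁₀([out]/[in]) = E·z/(58.4) = -53.8 × -1 / 58.4 = 0.9212
[out]/[in] = 10^(0.9212) = 8.341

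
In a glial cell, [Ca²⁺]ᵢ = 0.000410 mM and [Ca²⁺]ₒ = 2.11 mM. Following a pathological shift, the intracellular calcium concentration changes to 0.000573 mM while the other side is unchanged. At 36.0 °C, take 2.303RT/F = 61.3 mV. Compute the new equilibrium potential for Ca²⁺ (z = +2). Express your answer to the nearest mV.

After the shift: [Ca²⁺]_out = 2.11, [Ca²⁺]_in = 0.000573 mM.
E_new = (61.3/2)·log₁₀(2.11/0.000573) = 30.65 · (3.5661) = 109.30 mV

109 mV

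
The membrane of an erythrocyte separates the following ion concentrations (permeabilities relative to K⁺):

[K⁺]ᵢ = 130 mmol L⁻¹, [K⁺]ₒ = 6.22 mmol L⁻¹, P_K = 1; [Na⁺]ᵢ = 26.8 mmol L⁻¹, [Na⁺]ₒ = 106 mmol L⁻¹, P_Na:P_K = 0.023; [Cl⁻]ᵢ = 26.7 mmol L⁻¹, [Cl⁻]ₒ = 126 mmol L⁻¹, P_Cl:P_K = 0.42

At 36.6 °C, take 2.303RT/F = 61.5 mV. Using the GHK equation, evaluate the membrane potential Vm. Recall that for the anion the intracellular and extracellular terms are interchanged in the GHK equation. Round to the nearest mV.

-59 mV

Vm = 61.5 · log₁₀[(Σ P·[cation]ₒ + Σ P·[anion]ᵢ) / (Σ P·[cation]ᵢ + Σ P·[anion]ₒ)]
Numerator = 1×6.22 + 0.023×106 + 0.42×26.7 = 19.87
Denominator = 1×130 + 0.023×26.8 + 0.42×126 = 183.5
Vm = 61.5 · log₁₀(0.10827) = 61.5 × (-0.9655) = -59.38 mV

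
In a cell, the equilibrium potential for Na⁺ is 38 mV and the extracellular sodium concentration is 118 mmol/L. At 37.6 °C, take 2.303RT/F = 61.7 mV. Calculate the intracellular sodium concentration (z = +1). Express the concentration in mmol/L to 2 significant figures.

Nernst: E = (61.7/1) · log₁₀([out]/[in]), so log₁₀([out]/[in]) = 38.0 × 1 / 61.7 = 0.6159.
[out]/[in] = 10^(0.6159) = 4.129.
[in] = 118 / 4.129 = 28.58 mmol/L.

29 mmol/L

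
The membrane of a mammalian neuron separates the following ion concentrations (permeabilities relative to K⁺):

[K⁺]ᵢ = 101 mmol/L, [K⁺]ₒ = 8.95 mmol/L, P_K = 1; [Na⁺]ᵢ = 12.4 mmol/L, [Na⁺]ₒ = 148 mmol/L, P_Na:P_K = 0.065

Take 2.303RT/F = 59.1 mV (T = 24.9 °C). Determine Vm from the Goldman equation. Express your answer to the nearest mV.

Vm = 59.1 · log₁₀[(Σ P·[cation]ₒ + Σ P·[anion]ᵢ) / (Σ P·[cation]ᵢ + Σ P·[anion]ₒ)]
Numerator = 1×8.95 + 0.065×148 = 18.57
Denominator = 1×101 + 0.065×12.4 = 101.8
Vm = 59.1 · log₁₀(0.18241) = 59.1 × (-0.7390) = -43.67 mV

-44 mV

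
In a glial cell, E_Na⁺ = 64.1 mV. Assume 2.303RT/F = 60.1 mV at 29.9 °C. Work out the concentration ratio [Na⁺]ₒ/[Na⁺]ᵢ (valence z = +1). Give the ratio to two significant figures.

log₁₀([out]/[in]) = E·z/(60.1) = 64.1 × 1 / 60.1 = 1.0666
[out]/[in] = 10^(1.0666) = 11.66

12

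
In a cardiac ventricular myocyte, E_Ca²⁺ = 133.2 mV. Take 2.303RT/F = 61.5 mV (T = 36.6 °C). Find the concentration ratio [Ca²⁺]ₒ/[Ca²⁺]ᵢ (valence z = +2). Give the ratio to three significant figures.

21500

log₁₀([out]/[in]) = E·z/(61.5) = 133.2 × 2 / 61.5 = 4.3317
[out]/[in] = 10^(4.3317) = 2.146e+04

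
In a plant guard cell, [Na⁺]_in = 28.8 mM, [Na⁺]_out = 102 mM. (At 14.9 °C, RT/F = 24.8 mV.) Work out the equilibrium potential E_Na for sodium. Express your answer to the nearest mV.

31 mV

E = (24.8/z) · ln([Na⁺]_out/[Na⁺]_in) with z = +1.
= (24.8/1) · ln(102/28.8) = 24.80 · ln(3.542)
= 24.80 · (1.2646) = 31.36 mV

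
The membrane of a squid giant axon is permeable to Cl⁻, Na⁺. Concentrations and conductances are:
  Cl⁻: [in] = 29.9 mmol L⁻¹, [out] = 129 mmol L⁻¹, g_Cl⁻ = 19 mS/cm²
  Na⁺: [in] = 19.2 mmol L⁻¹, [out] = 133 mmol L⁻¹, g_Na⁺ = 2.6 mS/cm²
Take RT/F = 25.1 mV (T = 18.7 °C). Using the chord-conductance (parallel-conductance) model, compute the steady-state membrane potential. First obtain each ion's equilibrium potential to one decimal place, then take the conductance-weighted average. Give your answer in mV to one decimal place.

-26.4 mV

E_Cl⁻ = (25.1/-1)·ln(129/29.9) = -36.7 mV
E_Na⁺ = (25.1/1)·ln(133/19.2) = 48.6 mV
Vm = (Σ gᵢEᵢ)/(Σ gᵢ) = (19·-36.7 + 2.6·48.6) / (19 + 2.6)
= -570.94 / 21.6 = -26.43 mV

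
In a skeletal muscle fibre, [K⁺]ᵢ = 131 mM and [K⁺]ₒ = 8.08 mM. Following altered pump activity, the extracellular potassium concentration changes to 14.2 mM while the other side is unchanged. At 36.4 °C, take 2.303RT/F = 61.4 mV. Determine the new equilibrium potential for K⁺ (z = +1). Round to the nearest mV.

-59 mV

After the shift: [K⁺]_out = 14.2, [K⁺]_in = 131 mM.
E_new = (61.4/1)·log₁₀(14.2/131) = 61.40 · (-0.9650) = -59.25 mV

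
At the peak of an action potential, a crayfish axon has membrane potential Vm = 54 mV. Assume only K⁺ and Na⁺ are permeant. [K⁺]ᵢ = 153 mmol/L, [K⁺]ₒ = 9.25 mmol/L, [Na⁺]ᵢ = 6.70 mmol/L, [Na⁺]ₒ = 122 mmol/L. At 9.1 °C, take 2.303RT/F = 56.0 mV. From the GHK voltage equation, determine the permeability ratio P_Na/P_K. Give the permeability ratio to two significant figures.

23

Let α = P_Na/P_K. GHK: Vm = 56.0·log₁₀[(Kₒ + α·Naₒ)/(Kᵢ + α·Naᵢ)].
10^(Vm/56.0) = 10^(54.0/56.0) = 9.2106
So 9.2106·(Kᵢ + α·Naᵢ) = Kₒ + α·Naₒ → α = (9.2106·153.0 − 9.25) / (122.0 − 9.2106·6.7)
α = (1409 − 9.25) / (122.0 − 61.71) = 1400/60.29 = 23.22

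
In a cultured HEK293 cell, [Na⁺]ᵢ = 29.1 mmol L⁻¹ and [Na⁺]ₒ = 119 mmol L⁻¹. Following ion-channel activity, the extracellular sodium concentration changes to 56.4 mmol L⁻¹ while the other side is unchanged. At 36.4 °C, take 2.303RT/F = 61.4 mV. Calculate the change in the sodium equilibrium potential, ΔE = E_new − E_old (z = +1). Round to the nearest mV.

E_old = (61.4/1)·log₁₀(119/29.1) = 37.56 mV
E_new = (61.4/1)·log₁₀(56.4/29.1) = 17.65 mV
ΔE = 17.65 − (37.56) = -19.91 mV

-20 mV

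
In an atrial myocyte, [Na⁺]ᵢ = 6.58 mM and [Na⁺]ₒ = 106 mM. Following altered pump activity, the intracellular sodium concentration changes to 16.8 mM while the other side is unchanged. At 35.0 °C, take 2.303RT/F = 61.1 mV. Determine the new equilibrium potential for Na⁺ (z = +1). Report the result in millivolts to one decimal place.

After the shift: [Na⁺]_out = 106, [Na⁺]_in = 16.8 mM.
E_new = (61.1/1)·log₁₀(106/16.8) = 61.10 · (0.8000) = 48.88 mV

48.9 mV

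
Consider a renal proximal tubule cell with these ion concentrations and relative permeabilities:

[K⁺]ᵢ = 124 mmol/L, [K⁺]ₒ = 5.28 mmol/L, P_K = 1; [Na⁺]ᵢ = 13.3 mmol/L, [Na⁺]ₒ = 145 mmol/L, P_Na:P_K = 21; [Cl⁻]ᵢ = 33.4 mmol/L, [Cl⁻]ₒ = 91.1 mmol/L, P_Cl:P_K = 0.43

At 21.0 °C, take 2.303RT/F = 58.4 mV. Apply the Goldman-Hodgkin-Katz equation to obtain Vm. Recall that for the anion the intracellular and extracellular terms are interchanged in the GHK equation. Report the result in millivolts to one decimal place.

49.1 mV

Vm = 58.4 · log₁₀[(Σ P·[cation]ₒ + Σ P·[anion]ᵢ) / (Σ P·[cation]ᵢ + Σ P·[anion]ₒ)]
Numerator = 1×5.28 + 21×145 + 0.43×33.4 = 3065
Denominator = 1×124 + 21×13.3 + 0.43×91.1 = 442.5
Vm = 58.4 · log₁₀(6.9262) = 58.4 × (0.8405) = 49.08 mV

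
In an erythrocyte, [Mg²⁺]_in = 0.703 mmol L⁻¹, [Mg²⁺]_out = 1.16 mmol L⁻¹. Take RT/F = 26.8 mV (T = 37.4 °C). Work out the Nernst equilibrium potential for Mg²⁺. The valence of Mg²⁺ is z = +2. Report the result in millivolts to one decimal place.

E = (26.8/z) · ln([Mg²⁺]_out/[Mg²⁺]_in) with z = +2.
= (26.8/2) · ln(1.16/0.703) = 13.40 · ln(1.65)
= 13.40 · (0.5008) = 6.71 mV

6.7 mV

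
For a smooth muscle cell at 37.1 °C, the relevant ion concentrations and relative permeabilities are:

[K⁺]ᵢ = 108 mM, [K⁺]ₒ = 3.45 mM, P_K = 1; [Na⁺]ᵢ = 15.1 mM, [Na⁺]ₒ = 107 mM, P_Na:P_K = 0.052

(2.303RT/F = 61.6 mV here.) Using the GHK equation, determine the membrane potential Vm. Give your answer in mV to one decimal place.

Vm = 61.6 · log₁₀[(Σ P·[cation]ₒ + Σ P·[anion]ᵢ) / (Σ P·[cation]ᵢ + Σ P·[anion]ₒ)]
Numerator = 1×3.45 + 0.052×107 = 9.014
Denominator = 1×108 + 0.052×15.1 = 108.8
Vm = 61.6 · log₁₀(0.082861) = 61.6 × (-1.0817) = -66.63 mV

-66.6 mV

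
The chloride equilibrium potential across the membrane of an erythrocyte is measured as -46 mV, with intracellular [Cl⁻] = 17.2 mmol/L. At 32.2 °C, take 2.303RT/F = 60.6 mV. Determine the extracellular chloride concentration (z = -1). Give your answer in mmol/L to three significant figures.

98.8 mmol/L

Nernst: E = (60.6/-1) · log₁₀([out]/[in]), so log₁₀([out]/[in]) = -46.0 × -1 / 60.6 = 0.7591.
[out]/[in] = 10^(0.7591) = 5.742.
[out] = 5.742 × 17.2 = 98.77 mmol/L.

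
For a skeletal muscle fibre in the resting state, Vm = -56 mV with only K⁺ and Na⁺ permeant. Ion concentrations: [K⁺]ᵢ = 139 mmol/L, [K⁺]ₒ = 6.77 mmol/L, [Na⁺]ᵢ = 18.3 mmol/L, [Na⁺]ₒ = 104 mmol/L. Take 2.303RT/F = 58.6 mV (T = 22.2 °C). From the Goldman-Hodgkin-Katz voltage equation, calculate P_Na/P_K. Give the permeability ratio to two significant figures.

Let α = P_Na/P_K. GHK: Vm = 58.6·log₁₀[(Kₒ + α·Naₒ)/(Kᵢ + α·Naᵢ)].
10^(Vm/58.6) = 10^(-56.0/58.6) = 0.11076
So 0.11076·(Kᵢ + α·Naᵢ) = Kₒ + α·Naₒ → α = (0.11076·139.0 − 6.77) / (104.0 − 0.11076·18.3)
α = (15.4 − 6.77) / (104.0 − 2.027) = 8.625/102 = 0.08458

0.085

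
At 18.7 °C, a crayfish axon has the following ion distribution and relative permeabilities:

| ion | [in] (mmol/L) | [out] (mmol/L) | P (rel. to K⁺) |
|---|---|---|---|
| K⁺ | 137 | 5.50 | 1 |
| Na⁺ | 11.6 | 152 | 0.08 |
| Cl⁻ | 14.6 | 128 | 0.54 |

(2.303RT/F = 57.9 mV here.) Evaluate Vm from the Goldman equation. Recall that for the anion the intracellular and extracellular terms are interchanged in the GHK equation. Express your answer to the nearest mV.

-53 mV

Vm = 57.9 · log₁₀[(Σ P·[cation]ₒ + Σ P·[anion]ᵢ) / (Σ P·[cation]ᵢ + Σ P·[anion]ₒ)]
Numerator = 1×5.50 + 0.08×152 + 0.54×14.6 = 25.54
Denominator = 1×137 + 0.08×11.6 + 0.54×128 = 207
Vm = 57.9 · log₁₀(0.12337) = 57.9 × (-0.9088) = -52.62 mV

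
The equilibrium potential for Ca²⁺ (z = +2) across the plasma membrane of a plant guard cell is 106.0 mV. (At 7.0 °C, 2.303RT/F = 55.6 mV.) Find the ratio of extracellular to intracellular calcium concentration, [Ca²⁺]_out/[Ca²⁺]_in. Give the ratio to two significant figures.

6500

log₁₀([out]/[in]) = E·z/(55.6) = 106.0 × 2 / 55.6 = 3.8129
[out]/[in] = 10^(3.8129) = 6501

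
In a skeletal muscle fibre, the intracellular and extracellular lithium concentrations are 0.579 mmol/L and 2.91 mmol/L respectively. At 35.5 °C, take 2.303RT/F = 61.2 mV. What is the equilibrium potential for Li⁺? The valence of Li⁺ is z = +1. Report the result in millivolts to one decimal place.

42.9 mV

E = (61.2/z) · log₁₀([Li⁺]_out/[Li⁺]_in) with z = +1.
= (61.2/1) · log₁₀(2.91/0.579) = 61.20 · log₁₀(5.026)
= 61.20 · (0.7012) = 42.91 mV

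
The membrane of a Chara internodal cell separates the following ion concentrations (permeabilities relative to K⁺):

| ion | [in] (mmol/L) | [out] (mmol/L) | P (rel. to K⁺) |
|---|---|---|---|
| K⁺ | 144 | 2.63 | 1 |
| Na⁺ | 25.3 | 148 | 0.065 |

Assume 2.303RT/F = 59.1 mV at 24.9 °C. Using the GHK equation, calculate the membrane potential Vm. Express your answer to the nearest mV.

Vm = 59.1 · log₁₀[(Σ P·[cation]ₒ + Σ P·[anion]ᵢ) / (Σ P·[cation]ᵢ + Σ P·[anion]ₒ)]
Numerator = 1×2.63 + 0.065×148 = 12.25
Denominator = 1×144 + 0.065×25.3 = 145.6
Vm = 59.1 · log₁₀(0.084109) = 59.1 × (-1.0752) = -63.54 mV

-64 mV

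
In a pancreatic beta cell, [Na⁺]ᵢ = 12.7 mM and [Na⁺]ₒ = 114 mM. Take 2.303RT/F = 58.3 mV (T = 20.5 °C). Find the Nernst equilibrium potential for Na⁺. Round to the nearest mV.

56 mV

E = (58.3/z) · log₁₀([Na⁺]_out/[Na⁺]_in) with z = +1.
= (58.3/1) · log₁₀(114/12.7) = 58.30 · log₁₀(8.976)
= 58.30 · (0.9531) = 55.57 mV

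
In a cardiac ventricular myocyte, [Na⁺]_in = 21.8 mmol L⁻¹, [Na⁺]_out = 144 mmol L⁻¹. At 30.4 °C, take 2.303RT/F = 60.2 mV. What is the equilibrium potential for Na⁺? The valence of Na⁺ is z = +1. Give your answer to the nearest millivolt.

49 mV

E = (60.2/z) · log₁₀([Na⁺]_out/[Na⁺]_in) with z = +1.
= (60.2/1) · log₁₀(144/21.8) = 60.20 · log₁₀(6.606)
= 60.20 · (0.8199) = 49.36 mV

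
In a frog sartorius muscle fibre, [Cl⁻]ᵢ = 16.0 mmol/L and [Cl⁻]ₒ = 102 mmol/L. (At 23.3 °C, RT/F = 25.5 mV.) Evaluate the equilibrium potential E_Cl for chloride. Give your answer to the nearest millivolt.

E = (25.5/z) · ln([Cl⁻]_out/[Cl⁻]_in) with z = -1.
For an anion, dividing by z = -1 reverses the sign.
= (25.5/-1) · ln(102/16.0) = -25.50 · ln(6.375)
= -25.50 · (1.8524) = -47.24 mV

-47 mV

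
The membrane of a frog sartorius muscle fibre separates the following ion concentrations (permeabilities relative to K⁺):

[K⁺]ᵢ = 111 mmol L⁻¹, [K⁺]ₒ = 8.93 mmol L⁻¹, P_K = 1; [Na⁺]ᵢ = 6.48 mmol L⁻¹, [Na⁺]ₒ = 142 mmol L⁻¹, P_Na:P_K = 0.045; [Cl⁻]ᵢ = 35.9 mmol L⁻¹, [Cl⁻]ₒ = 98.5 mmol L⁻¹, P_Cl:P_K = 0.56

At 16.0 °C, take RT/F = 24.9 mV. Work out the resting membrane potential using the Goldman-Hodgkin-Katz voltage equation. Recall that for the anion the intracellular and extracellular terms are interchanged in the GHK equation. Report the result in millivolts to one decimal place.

Vm = 24.9 · ln[(Σ P·[cation]ₒ + Σ P·[anion]ᵢ) / (Σ P·[cation]ᵢ + Σ P·[anion]ₒ)]
Numerator = 1×8.93 + 0.045×142 + 0.56×35.9 = 35.42
Denominator = 1×111 + 0.045×6.48 + 0.56×98.5 = 166.5
Vm = 24.9 · ln(0.21282) = 24.9 × (-1.5473) = -38.53 mV

-38.5 mV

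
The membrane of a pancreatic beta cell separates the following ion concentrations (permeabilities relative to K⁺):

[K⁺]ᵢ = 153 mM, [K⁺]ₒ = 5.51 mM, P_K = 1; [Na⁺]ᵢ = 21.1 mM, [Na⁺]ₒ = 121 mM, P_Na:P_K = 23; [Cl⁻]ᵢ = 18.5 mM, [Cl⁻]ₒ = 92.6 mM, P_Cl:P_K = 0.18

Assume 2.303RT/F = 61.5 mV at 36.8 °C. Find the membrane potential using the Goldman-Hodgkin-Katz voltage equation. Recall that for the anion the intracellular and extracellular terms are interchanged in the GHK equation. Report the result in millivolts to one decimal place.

38.7 mV

Vm = 61.5 · log₁₀[(Σ P·[cation]ₒ + Σ P·[anion]ᵢ) / (Σ P·[cation]ᵢ + Σ P·[anion]ₒ)]
Numerator = 1×5.51 + 23×121 + 0.18×18.5 = 2792
Denominator = 1×153 + 23×21.1 + 0.18×92.6 = 655
Vm = 61.5 · log₁₀(4.2626) = 61.5 × (0.6297) = 38.72 mV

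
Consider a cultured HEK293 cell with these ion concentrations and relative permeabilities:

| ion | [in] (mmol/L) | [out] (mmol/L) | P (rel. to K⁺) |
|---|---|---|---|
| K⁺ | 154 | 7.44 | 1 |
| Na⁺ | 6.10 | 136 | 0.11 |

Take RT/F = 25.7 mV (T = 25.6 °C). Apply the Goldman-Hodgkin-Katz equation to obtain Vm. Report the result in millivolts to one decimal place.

Vm = 25.7 · ln[(Σ P·[cation]ₒ + Σ P·[anion]ᵢ) / (Σ P·[cation]ᵢ + Σ P·[anion]ₒ)]
Numerator = 1×7.44 + 0.11×136 = 22.4
Denominator = 1×154 + 0.11×6.10 = 154.7
Vm = 25.7 · ln(0.14482) = 25.7 × (-1.9322) = -49.66 mV

-49.7 mV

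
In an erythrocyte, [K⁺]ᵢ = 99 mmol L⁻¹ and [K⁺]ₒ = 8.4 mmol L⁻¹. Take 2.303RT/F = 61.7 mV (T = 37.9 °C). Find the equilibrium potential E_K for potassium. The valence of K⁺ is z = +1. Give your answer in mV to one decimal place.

-66.1 mV

E = (61.7/z) · log₁₀([K⁺]_out/[K⁺]_in) with z = +1.
= (61.7/1) · log₁₀(8.4/99) = 61.70 · log₁₀(0.08485)
= 61.70 · (-1.0714) = -66.10 mV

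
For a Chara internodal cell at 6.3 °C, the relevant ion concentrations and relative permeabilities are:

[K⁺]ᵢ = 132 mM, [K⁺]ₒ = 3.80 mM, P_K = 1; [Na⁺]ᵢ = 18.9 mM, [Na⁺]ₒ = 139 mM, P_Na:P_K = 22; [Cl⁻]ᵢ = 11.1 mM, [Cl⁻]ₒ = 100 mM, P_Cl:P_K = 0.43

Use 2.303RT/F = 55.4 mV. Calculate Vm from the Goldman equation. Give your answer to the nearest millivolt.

Vm = 55.4 · log₁₀[(Σ P·[cation]ₒ + Σ P·[anion]ᵢ) / (Σ P·[cation]ᵢ + Σ P·[anion]ₒ)]
Numerator = 1×3.80 + 22×139 + 0.43×11.1 = 3067
Denominator = 1×132 + 22×18.9 + 0.43×100 = 590.8
Vm = 55.4 · log₁₀(5.1905) = 55.4 × (0.7152) = 39.62 mV

40 mV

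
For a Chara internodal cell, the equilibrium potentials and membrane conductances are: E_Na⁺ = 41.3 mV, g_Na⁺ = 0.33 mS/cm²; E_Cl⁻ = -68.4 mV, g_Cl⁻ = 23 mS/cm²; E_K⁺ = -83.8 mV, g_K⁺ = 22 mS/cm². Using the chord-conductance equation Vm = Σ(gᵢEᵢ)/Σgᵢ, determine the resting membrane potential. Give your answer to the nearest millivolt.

Σ gᵢEᵢ = 0.33·(41.3) + 23·(-68.4) + 22·(-83.8) = -3403.17
Σ gᵢ = 0.33 + 23 + 22 = 45.33
Vm = -3403.17 / 45.33 = -75.08 mV

-75 mV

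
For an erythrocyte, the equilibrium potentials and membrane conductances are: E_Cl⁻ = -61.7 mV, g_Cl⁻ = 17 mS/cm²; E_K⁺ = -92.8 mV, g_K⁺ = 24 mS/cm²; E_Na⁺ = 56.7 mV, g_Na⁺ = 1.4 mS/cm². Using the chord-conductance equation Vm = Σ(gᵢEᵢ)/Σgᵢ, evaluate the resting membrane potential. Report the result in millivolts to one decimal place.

-75.4 mV

Σ gᵢEᵢ = 17·(-61.7) + 24·(-92.8) + 1.4·(56.7) = -3196.72
Σ gᵢ = 17 + 24 + 1.4 = 42.4
Vm = -3196.72 / 42.4 = -75.39 mV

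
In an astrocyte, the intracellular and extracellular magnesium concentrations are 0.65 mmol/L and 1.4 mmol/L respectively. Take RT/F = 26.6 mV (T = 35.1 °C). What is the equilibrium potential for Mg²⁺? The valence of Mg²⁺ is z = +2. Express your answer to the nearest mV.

E = (26.6/z) · ln([Mg²⁺]_out/[Mg²⁺]_in) with z = +2.
= (26.6/2) · ln(1.4/0.65) = 13.30 · ln(2.154)
= 13.30 · (0.7673) = 10.20 mV

10 mV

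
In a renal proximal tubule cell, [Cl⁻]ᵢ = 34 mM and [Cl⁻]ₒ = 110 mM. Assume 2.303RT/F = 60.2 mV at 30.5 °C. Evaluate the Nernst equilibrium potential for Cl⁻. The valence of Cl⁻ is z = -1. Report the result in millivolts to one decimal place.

-30.7 mV

E = (60.2/z) · log₁₀([Cl⁻]_out/[Cl⁻]_in) with z = -1.
For an anion, dividing by z = -1 reverses the sign.
= (60.2/-1) · log₁₀(110/34) = -60.20 · log₁₀(3.235)
= -60.20 · (0.5099) = -30.70 mV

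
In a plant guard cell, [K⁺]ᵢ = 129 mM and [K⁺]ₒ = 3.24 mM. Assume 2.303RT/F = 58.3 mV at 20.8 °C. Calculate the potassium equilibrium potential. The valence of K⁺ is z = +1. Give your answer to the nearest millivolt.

-93 mV

E = (58.3/z) · log₁₀([K⁺]_out/[K⁺]_in) with z = +1.
= (58.3/1) · log₁₀(3.24/129) = 58.30 · log₁₀(0.02512)
= 58.30 · (-1.6000) = -93.28 mV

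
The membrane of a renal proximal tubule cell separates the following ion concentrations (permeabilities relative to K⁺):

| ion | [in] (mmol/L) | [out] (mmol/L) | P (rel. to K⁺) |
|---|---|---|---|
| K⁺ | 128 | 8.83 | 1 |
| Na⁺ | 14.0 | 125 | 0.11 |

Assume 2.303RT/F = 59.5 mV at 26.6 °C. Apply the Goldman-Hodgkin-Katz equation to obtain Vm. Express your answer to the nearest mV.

Vm = 59.5 · log₁₀[(Σ P·[cation]ₒ + Σ P·[anion]ᵢ) / (Σ P·[cation]ᵢ + Σ P·[anion]ₒ)]
Numerator = 1×8.83 + 0.11×125 = 22.58
Denominator = 1×128 + 0.11×14.0 = 129.5
Vm = 59.5 · log₁₀(0.17431) = 59.5 × (-0.7587) = -45.14 mV

-45 mV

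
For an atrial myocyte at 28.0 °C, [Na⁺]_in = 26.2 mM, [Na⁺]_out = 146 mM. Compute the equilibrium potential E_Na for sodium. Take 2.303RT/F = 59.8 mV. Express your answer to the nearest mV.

E = (59.8/z) · log₁₀([Na⁺]_out/[Na⁺]_in) with z = +1.
= (59.8/1) · log₁₀(146/26.2) = 59.80 · log₁₀(5.573)
= 59.80 · (0.7461) = 44.61 mV

45 mV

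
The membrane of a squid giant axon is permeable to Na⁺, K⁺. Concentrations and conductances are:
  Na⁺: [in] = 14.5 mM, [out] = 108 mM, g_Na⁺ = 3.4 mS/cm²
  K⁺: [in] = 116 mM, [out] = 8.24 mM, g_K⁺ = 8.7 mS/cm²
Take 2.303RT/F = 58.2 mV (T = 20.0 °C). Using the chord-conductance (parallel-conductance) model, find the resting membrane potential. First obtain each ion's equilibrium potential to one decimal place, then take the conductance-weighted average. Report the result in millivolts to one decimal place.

-33.8 mV

E_Na⁺ = (58.2/1)·log₁₀(108/14.5) = 50.8 mV
E_K⁺ = (58.2/1)·log₁₀(8.24/116) = -66.8 mV
Vm = (Σ gᵢEᵢ)/(Σ gᵢ) = (3.4·50.8 + 8.7·-66.8) / (3.4 + 8.7)
= -408.44 / 12.1 = -33.76 mV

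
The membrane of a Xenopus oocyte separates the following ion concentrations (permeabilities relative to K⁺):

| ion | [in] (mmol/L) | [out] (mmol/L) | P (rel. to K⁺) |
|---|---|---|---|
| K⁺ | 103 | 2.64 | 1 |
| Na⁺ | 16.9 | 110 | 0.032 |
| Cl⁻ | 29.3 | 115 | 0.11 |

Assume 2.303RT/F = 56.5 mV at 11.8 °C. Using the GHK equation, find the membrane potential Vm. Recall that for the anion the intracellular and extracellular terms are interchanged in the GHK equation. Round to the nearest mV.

-62 mV

Vm = 56.5 · log₁₀[(Σ P·[cation]ₒ + Σ P·[anion]ᵢ) / (Σ P·[cation]ᵢ + Σ P·[anion]ₒ)]
Numerator = 1×2.64 + 0.032×110 + 0.11×29.3 = 9.383
Denominator = 1×103 + 0.032×16.9 + 0.11×115 = 116.2
Vm = 56.5 · log₁₀(0.080755) = 56.5 × (-1.0928) = -61.74 mV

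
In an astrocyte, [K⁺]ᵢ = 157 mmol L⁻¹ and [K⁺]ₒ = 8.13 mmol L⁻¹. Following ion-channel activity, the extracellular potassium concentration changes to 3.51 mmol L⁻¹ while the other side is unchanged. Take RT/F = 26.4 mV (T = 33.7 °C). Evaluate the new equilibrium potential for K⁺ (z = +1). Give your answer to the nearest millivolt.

-100 mV

After the shift: [K⁺]_out = 3.51, [K⁺]_in = 157 mmol L⁻¹.
E_new = (26.4/1)·ln(3.51/157) = 26.40 · (-3.8006) = -100.34 mV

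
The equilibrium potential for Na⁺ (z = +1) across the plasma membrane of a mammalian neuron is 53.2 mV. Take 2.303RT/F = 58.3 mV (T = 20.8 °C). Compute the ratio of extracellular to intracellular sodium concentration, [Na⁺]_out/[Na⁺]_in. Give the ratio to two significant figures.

8.2

log₁₀([out]/[in]) = E·z/(58.3) = 53.2 × 1 / 58.3 = 0.9125
[out]/[in] = 10^(0.9125) = 8.176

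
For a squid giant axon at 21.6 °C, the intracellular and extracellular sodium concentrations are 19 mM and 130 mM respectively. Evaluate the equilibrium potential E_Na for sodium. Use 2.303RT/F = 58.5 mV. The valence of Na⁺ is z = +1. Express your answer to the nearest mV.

E = (58.5/z) · log₁₀([Na⁺]_out/[Na⁺]_in) with z = +1.
= (58.5/1) · log₁₀(130/19) = 58.50 · log₁₀(6.842)
= 58.50 · (0.8352) = 48.86 mV

49 mV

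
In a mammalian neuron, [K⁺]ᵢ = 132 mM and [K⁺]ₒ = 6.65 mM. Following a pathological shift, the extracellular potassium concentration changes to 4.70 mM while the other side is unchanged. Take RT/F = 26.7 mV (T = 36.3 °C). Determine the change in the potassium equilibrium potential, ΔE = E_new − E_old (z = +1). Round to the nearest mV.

E_old = (26.7/1)·ln(6.65/132) = -79.78 mV
E_new = (26.7/1)·ln(4.70/132) = -89.05 mV
ΔE = -89.05 − (-79.78) = -9.27 mV

-9 mV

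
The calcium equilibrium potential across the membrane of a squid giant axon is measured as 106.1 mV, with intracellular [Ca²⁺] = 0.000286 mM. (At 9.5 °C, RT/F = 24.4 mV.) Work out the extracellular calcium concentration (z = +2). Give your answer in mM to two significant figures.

Nernst: E = (24.4/2) · ln([out]/[in]), so ln([out]/[in]) = 106.1 × 2 / 24.4 = 8.6967.
[out]/[in] = e^(8.6967) = 5983.
[out] = 5983 × 0.000286 = 1.711 mM.

1.7 mM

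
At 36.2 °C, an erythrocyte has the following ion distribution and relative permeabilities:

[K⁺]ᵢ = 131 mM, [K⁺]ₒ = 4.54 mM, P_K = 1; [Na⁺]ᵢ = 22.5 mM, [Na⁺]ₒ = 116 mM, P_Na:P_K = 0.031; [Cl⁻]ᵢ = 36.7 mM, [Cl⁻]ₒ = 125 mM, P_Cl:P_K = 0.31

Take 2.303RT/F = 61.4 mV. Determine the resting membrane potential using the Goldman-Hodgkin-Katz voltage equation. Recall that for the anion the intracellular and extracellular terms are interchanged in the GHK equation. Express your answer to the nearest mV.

Vm = 61.4 · log₁₀[(Σ P·[cation]ₒ + Σ P·[anion]ᵢ) / (Σ P·[cation]ᵢ + Σ P·[anion]ₒ)]
Numerator = 1×4.54 + 0.031×116 + 0.31×36.7 = 19.51
Denominator = 1×131 + 0.031×22.5 + 0.31×125 = 170.4
Vm = 61.4 · log₁₀(0.11448) = 61.4 × (-0.9413) = -57.79 mV

-58 mV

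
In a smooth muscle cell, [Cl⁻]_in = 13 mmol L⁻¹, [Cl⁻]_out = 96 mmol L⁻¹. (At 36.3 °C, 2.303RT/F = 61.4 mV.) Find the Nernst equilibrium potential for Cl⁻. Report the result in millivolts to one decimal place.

-53.3 mV

E = (61.4/z) · log₁₀([Cl⁻]_out/[Cl⁻]_in) with z = -1.
For an anion, dividing by z = -1 reverses the sign.
= (61.4/-1) · log₁₀(96/13) = -61.40 · log₁₀(7.385)
= -61.40 · (0.8683) = -53.32 mV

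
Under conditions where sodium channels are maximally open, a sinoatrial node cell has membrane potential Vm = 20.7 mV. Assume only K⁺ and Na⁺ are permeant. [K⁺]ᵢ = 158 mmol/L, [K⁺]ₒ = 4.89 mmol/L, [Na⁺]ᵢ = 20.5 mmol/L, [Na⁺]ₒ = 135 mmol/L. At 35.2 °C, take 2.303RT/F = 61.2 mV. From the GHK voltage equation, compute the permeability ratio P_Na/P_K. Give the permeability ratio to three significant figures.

Let α = P_Na/P_K. GHK: Vm = 61.2·log₁₀[(Kₒ + α·Naₒ)/(Kᵢ + α·Naᵢ)].
10^(Vm/61.2) = 10^(20.7/61.2) = 2.1789
So 2.1789·(Kᵢ + α·Naᵢ) = Kₒ + α·Naₒ → α = (2.1789·158.0 − 4.89) / (135.0 − 2.1789·20.5)
α = (344.3 − 4.89) / (135.0 − 44.67) = 339.4/90.33 = 3.757

3.76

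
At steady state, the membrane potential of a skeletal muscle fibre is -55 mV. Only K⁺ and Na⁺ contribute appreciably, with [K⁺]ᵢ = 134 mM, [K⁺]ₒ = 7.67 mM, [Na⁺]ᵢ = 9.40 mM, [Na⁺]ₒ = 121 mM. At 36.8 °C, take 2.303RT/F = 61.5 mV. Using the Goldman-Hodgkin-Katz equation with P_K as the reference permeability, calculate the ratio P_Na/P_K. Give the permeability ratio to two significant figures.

0.079

Let α = P_Na/P_K. GHK: Vm = 61.5·log₁₀[(Kₒ + α·Naₒ)/(Kᵢ + α·Naᵢ)].
10^(Vm/61.5) = 10^(-55.0/61.5) = 0.12755
So 0.12755·(Kᵢ + α·Naᵢ) = Kₒ + α·Naₒ → α = (0.12755·134.0 − 7.67) / (121.0 − 0.12755·9.4)
α = (17.09 − 7.67) / (121.0 − 1.199) = 9.422/119.8 = 0.07865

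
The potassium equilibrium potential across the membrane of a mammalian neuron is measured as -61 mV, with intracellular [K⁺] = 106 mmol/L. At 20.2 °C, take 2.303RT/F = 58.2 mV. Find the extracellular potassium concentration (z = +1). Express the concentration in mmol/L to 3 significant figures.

9.49 mmol/L

Nernst: E = (58.2/1) · log₁₀([out]/[in]), so log₁₀([out]/[in]) = -61.0 × 1 / 58.2 = -1.0481.
[out]/[in] = 10^(-1.0481) = 0.08951.
[out] = 0.08951 × 106 = 9.488 mmol/L.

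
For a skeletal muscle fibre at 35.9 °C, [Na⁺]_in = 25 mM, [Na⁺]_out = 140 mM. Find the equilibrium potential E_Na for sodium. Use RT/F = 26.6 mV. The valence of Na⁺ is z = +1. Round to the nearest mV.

46 mV

E = (26.6/z) · ln([Na⁺]_out/[Na⁺]_in) with z = +1.
= (26.6/1) · ln(140/25) = 26.60 · ln(5.6)
= 26.60 · (1.7228) = 45.83 mV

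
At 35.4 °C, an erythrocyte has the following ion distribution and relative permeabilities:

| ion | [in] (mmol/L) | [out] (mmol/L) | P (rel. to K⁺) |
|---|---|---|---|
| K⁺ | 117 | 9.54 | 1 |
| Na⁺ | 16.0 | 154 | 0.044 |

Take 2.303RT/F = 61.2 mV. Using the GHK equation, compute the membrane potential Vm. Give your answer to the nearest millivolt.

-53 mV

Vm = 61.2 · log₁₀[(Σ P·[cation]ₒ + Σ P·[anion]ᵢ) / (Σ P·[cation]ᵢ + Σ P·[anion]ₒ)]
Numerator = 1×9.54 + 0.044×154 = 16.32
Denominator = 1×117 + 0.044×16.0 = 117.7
Vm = 61.2 · log₁₀(0.13862) = 61.2 × (-0.8582) = -52.52 mV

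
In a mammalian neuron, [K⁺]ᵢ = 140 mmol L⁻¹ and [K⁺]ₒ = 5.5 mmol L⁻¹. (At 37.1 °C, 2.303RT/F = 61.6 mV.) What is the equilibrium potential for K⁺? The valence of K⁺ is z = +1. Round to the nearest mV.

E = (61.6/z) · log₁₀([K⁺]_out/[K⁺]_in) with z = +1.
= (61.6/1) · log₁₀(5.5/140) = 61.60 · log₁₀(0.03929)
= 61.60 · (-1.4058) = -86.60 mV

-87 mV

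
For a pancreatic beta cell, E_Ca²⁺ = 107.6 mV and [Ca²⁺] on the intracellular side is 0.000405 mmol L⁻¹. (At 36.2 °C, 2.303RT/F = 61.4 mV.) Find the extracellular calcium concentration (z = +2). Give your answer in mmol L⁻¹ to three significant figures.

Nernst: E = (61.4/2) · log₁₀([out]/[in]), so log₁₀([out]/[in]) = 107.6 × 2 / 61.4 = 3.5049.
[out]/[in] = 10^(3.5049) = 3198.
[out] = 3198 × 0.000405 = 1.295 mmol L⁻¹.

1.30 mmol L⁻¹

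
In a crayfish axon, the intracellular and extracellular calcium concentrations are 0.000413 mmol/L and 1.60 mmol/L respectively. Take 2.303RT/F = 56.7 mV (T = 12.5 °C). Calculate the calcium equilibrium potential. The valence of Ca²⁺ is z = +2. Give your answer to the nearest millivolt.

E = (56.7/z) · log₁₀([Ca²⁺]_out/[Ca²⁺]_in) with z = +2.
= (56.7/2) · log₁₀(1.60/0.000413) = 28.35 · log₁₀(3874)
= 28.35 · (3.5882) = 101.72 mV

102 mV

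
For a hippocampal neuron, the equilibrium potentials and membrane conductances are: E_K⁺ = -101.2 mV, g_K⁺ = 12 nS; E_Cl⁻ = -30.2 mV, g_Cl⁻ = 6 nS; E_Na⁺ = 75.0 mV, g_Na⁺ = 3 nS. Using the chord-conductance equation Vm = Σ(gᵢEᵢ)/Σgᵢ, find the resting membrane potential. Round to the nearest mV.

Σ gᵢEᵢ = 12·(-101.2) + 6·(-30.2) + 3·(75.0) = -1170.60
Σ gᵢ = 12 + 6 + 3 = 21
Vm = -1170.60 / 21 = -55.74 mV

-56 mV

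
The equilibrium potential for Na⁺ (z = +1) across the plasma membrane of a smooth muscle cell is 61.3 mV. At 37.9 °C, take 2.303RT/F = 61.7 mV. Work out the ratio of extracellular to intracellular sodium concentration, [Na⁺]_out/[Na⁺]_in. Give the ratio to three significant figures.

9.85

log₁₀([out]/[in]) = E·z/(61.7) = 61.3 × 1 / 61.7 = 0.9935
[out]/[in] = 10^(0.9935) = 9.852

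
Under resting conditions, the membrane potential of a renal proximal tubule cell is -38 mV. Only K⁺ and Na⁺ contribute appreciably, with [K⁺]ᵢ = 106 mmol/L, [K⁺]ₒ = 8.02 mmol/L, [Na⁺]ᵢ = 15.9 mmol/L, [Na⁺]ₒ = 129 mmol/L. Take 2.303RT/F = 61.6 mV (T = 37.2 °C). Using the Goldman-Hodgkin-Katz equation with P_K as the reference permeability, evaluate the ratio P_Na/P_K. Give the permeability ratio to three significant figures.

Let α = P_Na/P_K. GHK: Vm = 61.6·log₁₀[(Kₒ + α·Naₒ)/(Kᵢ + α·Naᵢ)].
10^(Vm/61.6) = 10^(-38.0/61.6) = 0.24161
So 0.24161·(Kᵢ + α·Naᵢ) = Kₒ + α·Naₒ → α = (0.24161·106.0 − 8.02) / (129.0 − 0.24161·15.9)
α = (25.61 − 8.02) / (129.0 − 3.842) = 17.59/125.2 = 0.1405

0.141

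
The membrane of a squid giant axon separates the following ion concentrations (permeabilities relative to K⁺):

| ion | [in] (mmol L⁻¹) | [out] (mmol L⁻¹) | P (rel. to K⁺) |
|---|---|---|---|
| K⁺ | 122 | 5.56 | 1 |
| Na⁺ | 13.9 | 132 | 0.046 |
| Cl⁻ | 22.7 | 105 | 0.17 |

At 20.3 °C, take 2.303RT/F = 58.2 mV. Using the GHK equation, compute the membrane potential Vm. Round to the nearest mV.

Vm = 58.2 · log₁₀[(Σ P·[cation]ₒ + Σ P·[anion]ᵢ) / (Σ P·[cation]ᵢ + Σ P·[anion]ₒ)]
Numerator = 1×5.56 + 0.046×132 + 0.17×22.7 = 15.49
Denominator = 1×122 + 0.046×13.9 + 0.17×105 = 140.5
Vm = 58.2 · log₁₀(0.11026) = 58.2 × (-0.9576) = -55.73 mV

-56 mV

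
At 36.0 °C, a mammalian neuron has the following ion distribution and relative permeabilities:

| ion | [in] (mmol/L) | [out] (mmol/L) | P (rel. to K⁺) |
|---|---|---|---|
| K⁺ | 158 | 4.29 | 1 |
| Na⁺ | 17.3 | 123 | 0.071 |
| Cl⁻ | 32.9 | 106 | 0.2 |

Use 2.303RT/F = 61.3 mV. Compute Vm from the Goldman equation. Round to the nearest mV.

-59 mV

Vm = 61.3 · log₁₀[(Σ P·[cation]ₒ + Σ P·[anion]ᵢ) / (Σ P·[cation]ᵢ + Σ P·[anion]ₒ)]
Numerator = 1×4.29 + 0.071×123 + 0.2×32.9 = 19.6
Denominator = 1×158 + 0.071×17.3 + 0.2×106 = 180.4
Vm = 61.3 · log₁₀(0.10865) = 61.3 × (-0.9640) = -59.09 mV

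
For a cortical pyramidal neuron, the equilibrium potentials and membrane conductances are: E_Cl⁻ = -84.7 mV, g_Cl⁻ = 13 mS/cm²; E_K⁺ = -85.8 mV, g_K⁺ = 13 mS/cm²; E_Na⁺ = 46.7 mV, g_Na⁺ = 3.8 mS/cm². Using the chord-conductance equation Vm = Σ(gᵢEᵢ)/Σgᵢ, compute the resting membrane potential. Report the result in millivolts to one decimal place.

Σ gᵢEᵢ = 13·(-84.7) + 13·(-85.8) + 3.8·(46.7) = -2039.04
Σ gᵢ = 13 + 13 + 3.8 = 29.8
Vm = -2039.04 / 29.8 = -68.42 mV

-68.4 mV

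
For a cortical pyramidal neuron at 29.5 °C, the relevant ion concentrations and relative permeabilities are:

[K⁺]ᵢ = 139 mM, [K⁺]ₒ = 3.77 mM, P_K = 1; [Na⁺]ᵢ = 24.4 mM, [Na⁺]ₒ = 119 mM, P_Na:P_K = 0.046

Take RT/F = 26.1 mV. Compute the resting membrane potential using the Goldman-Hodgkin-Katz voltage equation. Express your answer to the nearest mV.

Vm = 26.1 · ln[(Σ P·[cation]ₒ + Σ P·[anion]ᵢ) / (Σ P·[cation]ᵢ + Σ P·[anion]ₒ)]
Numerator = 1×3.77 + 0.046×119 = 9.244
Denominator = 1×139 + 0.046×24.4 = 140.1
Vm = 26.1 · ln(0.065971) = 26.1 × (-2.7185) = -70.95 mV

-71 mV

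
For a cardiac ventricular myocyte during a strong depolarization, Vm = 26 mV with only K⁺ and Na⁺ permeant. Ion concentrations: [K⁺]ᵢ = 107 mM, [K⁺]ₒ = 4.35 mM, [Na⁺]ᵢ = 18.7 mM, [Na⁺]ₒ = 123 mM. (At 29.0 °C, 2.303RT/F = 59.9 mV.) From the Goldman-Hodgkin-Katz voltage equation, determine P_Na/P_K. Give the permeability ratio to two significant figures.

4.0

Let α = P_Na/P_K. GHK: Vm = 59.9·log₁₀[(Kₒ + α·Naₒ)/(Kᵢ + α·Naᵢ)].
10^(Vm/59.9) = 10^(26.0/59.9) = 2.7168
So 2.7168·(Kᵢ + α·Naᵢ) = Kₒ + α·Naₒ → α = (2.7168·107.0 − 4.35) / (123.0 − 2.7168·18.7)
α = (290.7 − 4.35) / (123.0 − 50.8) = 286.3/72.2 = 3.966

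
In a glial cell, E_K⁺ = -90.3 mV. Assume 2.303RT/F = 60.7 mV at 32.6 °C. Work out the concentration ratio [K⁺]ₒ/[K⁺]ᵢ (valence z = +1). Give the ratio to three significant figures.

log₁₀([out]/[in]) = E·z/(60.7) = -90.3 × 1 / 60.7 = -1.4876
[out]/[in] = 10^(-1.4876) = 0.03254

0.0325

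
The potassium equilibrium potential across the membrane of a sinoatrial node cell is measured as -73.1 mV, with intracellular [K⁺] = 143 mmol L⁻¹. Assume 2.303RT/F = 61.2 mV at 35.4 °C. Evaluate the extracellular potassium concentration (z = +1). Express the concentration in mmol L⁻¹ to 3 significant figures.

Nernst: E = (61.2/1) · log₁₀([out]/[in]), so log₁₀([out]/[in]) = -73.1 × 1 / 61.2 = -1.1944.
[out]/[in] = 10^(-1.1944) = 0.06391.
[out] = 0.06391 × 143 = 9.139 mmol L⁻¹.

9.14 mmol L⁻¹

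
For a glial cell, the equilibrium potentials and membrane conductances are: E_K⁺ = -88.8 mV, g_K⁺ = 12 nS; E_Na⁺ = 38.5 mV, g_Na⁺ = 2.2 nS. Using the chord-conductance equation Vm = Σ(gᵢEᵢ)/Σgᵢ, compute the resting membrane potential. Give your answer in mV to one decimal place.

-69.1 mV

Σ gᵢEᵢ = 12·(-88.8) + 2.2·(38.5) = -980.90
Σ gᵢ = 12 + 2.2 = 14.2
Vm = -980.90 / 14.2 = -69.08 mV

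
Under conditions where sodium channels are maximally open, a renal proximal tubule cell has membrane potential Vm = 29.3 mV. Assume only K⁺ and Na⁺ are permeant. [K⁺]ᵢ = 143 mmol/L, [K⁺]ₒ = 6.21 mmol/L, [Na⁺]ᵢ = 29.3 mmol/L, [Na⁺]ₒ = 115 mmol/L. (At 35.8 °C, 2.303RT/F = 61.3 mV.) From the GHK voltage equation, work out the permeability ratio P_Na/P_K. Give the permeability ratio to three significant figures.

Let α = P_Na/P_K. GHK: Vm = 61.3·log₁₀[(Kₒ + α·Naₒ)/(Kᵢ + α·Naᵢ)].
10^(Vm/61.3) = 10^(29.3/61.3) = 3.0059
So 3.0059·(Kᵢ + α·Naᵢ) = Kₒ + α·Naₒ → α = (3.0059·143.0 − 6.21) / (115.0 − 3.0059·29.3)
α = (429.8 − 6.21) / (115.0 − 88.07) = 423.6/26.93 = 15.73

15.7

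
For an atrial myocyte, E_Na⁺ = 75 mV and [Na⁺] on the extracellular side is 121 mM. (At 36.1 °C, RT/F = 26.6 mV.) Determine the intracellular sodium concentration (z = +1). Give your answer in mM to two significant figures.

7.2 mM

Nernst: E = (26.6/1) · ln([out]/[in]), so ln([out]/[in]) = 75.0 × 1 / 26.6 = 2.8195.
[out]/[in] = e^(2.8195) = 16.77.
[in] = 121 / 16.77 = 7.216 mM.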